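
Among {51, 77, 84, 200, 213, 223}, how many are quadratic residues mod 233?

(51/233) = +1 → QR.
(77/233) = -1 → non-residue.
(84/233) = -1 → non-residue.
(200/233) = +1 → QR.
(213/233) = -1 → non-residue.
(223/233) = -1 → non-residue.
Total quadratic residues among the 6: 2.

2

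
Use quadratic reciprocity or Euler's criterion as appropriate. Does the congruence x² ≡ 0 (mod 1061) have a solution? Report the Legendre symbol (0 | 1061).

Top reduces to 0: gcd > 1, so the symbol is 0.

0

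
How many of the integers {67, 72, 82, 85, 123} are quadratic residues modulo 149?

(67/149) = +1 → QR.
(72/149) = -1 → non-residue.
(82/149) = +1 → QR.
(85/149) = +1 → QR.
(123/149) = +1 → QR.
Total quadratic residues among the 5: 4.

4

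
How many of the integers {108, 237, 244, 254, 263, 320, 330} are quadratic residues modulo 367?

(108/367) = -1 → non-residue.
(237/367) = +1 → QR.
(244/367) = +1 → QR.
(254/367) = -1 → non-residue.
(263/367) = -1 → non-residue.
(320/367) = -1 → non-residue.
(330/367) = -1 → non-residue.
Total quadratic residues among the 7: 2.

2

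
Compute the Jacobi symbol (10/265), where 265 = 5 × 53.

Pull out 2: since 265 ≡ 1 (mod 8), (2/265) = +1.
Reciprocity: 5 ≡ 1 and 265 ≡ 1 (mod 4), so (5/265) = +(265/5).
Reduce top mod 5: now compute (0/5).
Top reduces to 0: gcd > 1, so the symbol is 0.

0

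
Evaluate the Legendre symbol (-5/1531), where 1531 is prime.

-1

First reduce: -5 ≡ 1526 (mod 1531).
Pull out 2: since 1531 ≡ 3 (mod 8), (2/1531) = -1.
Reciprocity: 763 ≡ 3 and 1531 ≡ 3 (mod 4), so (763/1531) = −(1531/763).
Reduce top mod 763: now compute (5/763).
Reciprocity: 5 ≡ 1 and 763 ≡ 3 (mod 4), so (5/763) = +(763/5).
Reduce top mod 5: now compute (3/5).
Reciprocity: 3 ≡ 3 and 5 ≡ 1 (mod 4), so (3/5) = +(5/3).
Reduce top mod 3: now compute (2/3).
Pull out 2: since 3 ≡ 3 (mod 8), (2/3) = -1.
Reached (1/3) = 1. Collecting the sign flips along the way, the symbol is -1.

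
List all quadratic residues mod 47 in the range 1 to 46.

1, 2, 3, 4, 6, 7, 8, 9, 12, 14, 16, 17, 18, 21, 24, 25, 27, 28, 32, 34, 36, 37, 42

Square k = 1,…,23 (k and 47−k give the same square):
1²=1, 2²=4, 3²=9, 4²=16, 5²=25, 6²=36, 7²≡2, 8²≡17, 9²≡34, 10²≡6, 11²≡27, 12²≡3, 13²≡28, 14²≡8, 15²≡37, 16²≡21, 17²≡7, 18²≡42, 19²≡32, 20²≡24, 21²≡18, 22²≡14, 23²≡12 (mod 47).
So the quadratic residues mod 47 are {1, 2, 3, 4, 6, 7, 8, 9, 12, 14, 16, 17, 18, 21, 24, 25, 27, 28, 32, 34, 36, 37, 42}.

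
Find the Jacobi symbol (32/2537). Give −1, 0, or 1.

1

Pull out 2^5: since 2537 ≡ 1 (mod 8), (2/2537) = +1, so (2/2537)^5 = +1.
Reached (1/2537) = 1. Collecting the sign flips along the way, the symbol is +1.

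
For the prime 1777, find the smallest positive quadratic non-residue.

(2/1777) = +1, so 2 is a residue.
(3/1777) = +1, so 3 is a residue.
(4/1777) = +1, so 4 is a residue.
(5/1777) = −1, so 5 is the smallest positive non-residue mod 1777.

5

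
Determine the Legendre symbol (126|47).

Euler's criterion: (126/47) ≡ 32^23 (mod 47).
32^2 ≡ 37 (mod 47)
32^4 ≡ 6 (mod 47)
32^8 ≡ 36 (mod 47)
32^16 ≡ 27 (mod 47)
32^23 = 32^(16+4+2+1) ≡ 1 (mod 47).
Result is 1, so (126/47) = 1.

1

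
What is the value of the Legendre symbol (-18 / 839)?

First reduce: -18 ≡ 821 (mod 839).
Reciprocity: 821 ≡ 1 and 839 ≡ 3 (mod 4), so (821/839) = +(839/821).
Reduce top mod 821: now compute (18/821).
Pull out 2: since 821 ≡ 5 (mod 8), (2/821) = -1.
Reciprocity: 9 ≡ 1 and 821 ≡ 1 (mod 4), so (9/821) = +(821/9).
Reduce top mod 9: now compute (2/9).
Pull out 2: since 9 ≡ 1 (mod 8), (2/9) = +1.
Reached (1/9) = 1. Collecting the sign flips along the way, the symbol is -1.

-1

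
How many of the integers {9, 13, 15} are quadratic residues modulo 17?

(9/17) = +1 → QR.
(13/17) = +1 → QR.
(15/17) = +1 → QR.
Total quadratic residues among the 3: 3.

3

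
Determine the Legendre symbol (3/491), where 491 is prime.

Reciprocity: 3 ≡ 3 and 491 ≡ 3 (mod 4), so (3/491) = −(491/3).
Reduce top mod 3: now compute (2/3).
Pull out 2: since 3 ≡ 3 (mod 8), (2/3) = -1.
Reached (1/3) = 1. Collecting the sign flips along the way, the symbol is +1.

1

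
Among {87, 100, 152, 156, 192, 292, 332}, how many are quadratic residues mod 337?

(87/337) = -1 → non-residue.
(100/337) = +1 → QR.
(152/337) = -1 → non-residue.
(156/337) = +1 → QR.
(192/337) = +1 → QR.
(292/337) = -1 → non-residue.
(332/337) = -1 → non-residue.
Total quadratic residues among the 7: 3.

3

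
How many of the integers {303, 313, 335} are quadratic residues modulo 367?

1

(303/367) = -1 → non-residue.
(313/367) = +1 → QR.
(335/367) = -1 → non-residue.
Total quadratic residues among the 3: 1.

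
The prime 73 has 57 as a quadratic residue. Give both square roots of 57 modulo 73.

35, 38

73 ≡ 1 (mod 4), so we find a root by search.
Trying successive values, 35² = 1225 ≡ 57 (mod 73). The other root is 73 − 35 = 38.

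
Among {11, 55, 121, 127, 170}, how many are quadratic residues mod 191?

2

(11/191) = -1 → non-residue.
(55/191) = -1 → non-residue.
(121/191) = +1 → QR.
(127/191) = -1 → non-residue.
(170/191) = +1 → QR.
Total quadratic residues among the 5: 2.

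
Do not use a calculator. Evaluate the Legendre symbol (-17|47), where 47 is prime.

First reduce: -17 ≡ 30 (mod 47).
Pull out 2: since 47 ≡ 7 (mod 8), (2/47) = +1.
Reciprocity: 15 ≡ 3 and 47 ≡ 3 (mod 4), so (15/47) = −(47/15).
Reduce top mod 15: now compute (2/15).
Pull out 2: since 15 ≡ 7 (mod 8), (2/15) = +1.
Reached (1/15) = 1. Collecting the sign flips along the way, the symbol is -1.

-1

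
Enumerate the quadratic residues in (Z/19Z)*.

1, 4, 5, 6, 7, 9, 11, 16, 17

Square k = 1,…,9 (k and 19−k give the same square):
1²=1, 2²=4, 3²=9, 4²=16, 5²≡6, 6²≡17, 7²≡11, 8²≡7, 9²≡5 (mod 19).
So the quadratic residues mod 19 are {1, 4, 5, 6, 7, 9, 11, 16, 17}.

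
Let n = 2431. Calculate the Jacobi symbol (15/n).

-1

Reciprocity: 15 ≡ 3 and 2431 ≡ 3 (mod 4), so (15/2431) = −(2431/15).
Reduce top mod 15: now compute (1/15).
Reached (1/15) = 1. Collecting the sign flips along the way, the symbol is -1.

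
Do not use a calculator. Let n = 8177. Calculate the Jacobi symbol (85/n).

0

Reciprocity: 85 ≡ 1 and 8177 ≡ 1 (mod 4), so (85/8177) = +(8177/85).
Reduce top mod 85: now compute (17/85).
Reciprocity: 17 ≡ 1 and 85 ≡ 1 (mod 4), so (17/85) = +(85/17).
Reduce top mod 17: now compute (0/17).
Top reduces to 0: gcd > 1, so the symbol is 0.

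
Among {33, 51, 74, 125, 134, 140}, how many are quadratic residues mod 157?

3

(33/157) = +1 → QR.
(51/157) = +1 → QR.
(74/157) = -1 → non-residue.
(125/157) = -1 → non-residue.
(134/157) = -1 → non-residue.
(140/157) = +1 → QR.
Total quadratic residues among the 6: 3.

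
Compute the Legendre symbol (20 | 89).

1

Pull out 2^2: since 89 ≡ 1 (mod 8), (2/89) = +1, so (2/89)^2 = +1.
Reciprocity: 5 ≡ 1 and 89 ≡ 1 (mod 4), so (5/89) = +(89/5).
Reduce top mod 5: now compute (4/5).
Pull out 2^2: since 5 ≡ 5 (mod 8), (2/5) = -1, so (2/5)^2 = +1.
Reached (1/5) = 1. Collecting the sign flips along the way, the symbol is +1.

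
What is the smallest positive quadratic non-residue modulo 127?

(2/127) = +1, so 2 is a residue.
(3/127) = −1, so 3 is the smallest positive non-residue mod 127.

3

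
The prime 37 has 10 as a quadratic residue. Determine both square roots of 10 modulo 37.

37 ≡ 1 (mod 4), so we find a root by search.
Trying successive values, 11² = 121 ≡ 10 (mod 37). The other root is 37 − 11 = 26.

11, 26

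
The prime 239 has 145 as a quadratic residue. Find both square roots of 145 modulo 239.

Since 239 ≡ 3 (mod 4), a square root of 145 is 145^((239+1)/4) = 145^60 mod 239.
Repeated squaring: 145^2≡232, 145^4≡49, 145^8≡11, 145^16≡121, 145^32≡62 (mod 239).
145^60 = 145^(32+16+8+4) ≡ 176 (mod 239).
Check: 176² = 30976 ≡ 145 (mod 239). The two roots are 63 and 176.

63, 176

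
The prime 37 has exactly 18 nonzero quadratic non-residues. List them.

2 5 6 8 13 14 15 17 18 19 20 22 23 24 29 31 32 35

Square k = 1,…,18 (k and 37−k give the same square):
1²=1, 2²=4, 3²=9, 4²=16, 5²=25, 6²=36, 7²≡12, 8²≡27, 9²≡7, 10²≡26, 11²≡10, 12²≡33, 13²≡21, 14²≡11, 15²≡3, 16²≡34, 17²≡30, 18²≡28 (mod 37).
The residues are {1, 3, 4, 7, 9, 10, 11, 12, 16, 21, 25, 26, 27, 28, 30, 33, 34, 36}; the non-residues are the remaining 18 nonzero classes.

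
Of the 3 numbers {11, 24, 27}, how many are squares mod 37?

(11/37) = +1 → QR.
(24/37) = -1 → non-residue.
(27/37) = +1 → QR.
Total quadratic residues among the 3: 2.

2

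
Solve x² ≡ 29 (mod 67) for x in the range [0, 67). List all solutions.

30, 37

Since 67 ≡ 3 (mod 4), a square root of 29 is 29^((67+1)/4) = 29^17 mod 67.
Repeated squaring: 29^2≡37, 29^4≡29, 29^8≡37, 29^16≡29 (mod 67).
29^17 = 29^(16+1) ≡ 37 (mod 67).
Check: 37² = 1369 ≡ 29 (mod 67). The two roots are 30 and 37.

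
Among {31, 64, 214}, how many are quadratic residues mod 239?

2

(31/239) = +1 → QR.
(64/239) = +1 → QR.
(214/239) = -1 → non-residue.
Total quadratic residues among the 3: 2.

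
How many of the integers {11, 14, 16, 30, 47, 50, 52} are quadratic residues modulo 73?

2

(11/73) = -1 → non-residue.
(14/73) = -1 → non-residue.
(16/73) = +1 → QR.
(30/73) = -1 → non-residue.
(47/73) = -1 → non-residue.
(50/73) = +1 → QR.
(52/73) = -1 → non-residue.
Total quadratic residues among the 7: 2.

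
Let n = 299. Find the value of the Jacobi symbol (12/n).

1

Pull out 2^2: since 299 ≡ 3 (mod 8), (2/299) = -1, so (2/299)^2 = +1.
Reciprocity: 3 ≡ 3 and 299 ≡ 3 (mod 4), so (3/299) = −(299/3).
Reduce top mod 3: now compute (2/3).
Pull out 2: since 3 ≡ 3 (mod 8), (2/3) = -1.
Reached (1/3) = 1. Collecting the sign flips along the way, the symbol is +1.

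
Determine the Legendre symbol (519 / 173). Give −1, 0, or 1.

0

First reduce: 519 ≡ 0 (mod 173).
Top reduces to 0: gcd > 1, so the symbol is 0.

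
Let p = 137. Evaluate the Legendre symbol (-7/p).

1

Euler's criterion: (-7/137) ≡ 130^68 (mod 137).
130^2 ≡ 49 (mod 137)
130^4 ≡ 72 (mod 137)
130^8 ≡ 115 (mod 137)
130^16 ≡ 73 (mod 137)
130^32 ≡ 123 (mod 137)
130^64 ≡ 59 (mod 137)
130^68 = 130^(64+4) ≡ 1 (mod 137).
Result is 1, so (-7/137) = 1.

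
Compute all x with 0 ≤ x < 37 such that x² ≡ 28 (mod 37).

37 ≡ 1 (mod 4), so we find a root by search.
Trying successive values, 18² = 324 ≡ 28 (mod 37). The other root is 37 − 18 = 19.

18, 19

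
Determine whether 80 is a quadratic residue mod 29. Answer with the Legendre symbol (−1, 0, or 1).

Euler's criterion: (80/29) ≡ 22^14 (mod 29).
22^2 ≡ 20 (mod 29)
22^4 ≡ 23 (mod 29)
22^8 ≡ 7 (mod 29)
22^14 = 22^(8+4+2) ≡ 1 (mod 29).
Result is 1, so (80/29) = 1.

1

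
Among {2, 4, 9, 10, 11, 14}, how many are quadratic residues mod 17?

(2/17) = +1 → QR.
(4/17) = +1 → QR.
(9/17) = +1 → QR.
(10/17) = -1 → non-residue.
(11/17) = -1 → non-residue.
(14/17) = -1 → non-residue.
Total quadratic residues among the 6: 3.

3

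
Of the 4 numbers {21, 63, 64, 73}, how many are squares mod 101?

(21/101) = +1 → QR.
(63/101) = -1 → non-residue.
(64/101) = +1 → QR.
(73/101) = -1 → non-residue.
Total quadratic residues among the 4: 2.

2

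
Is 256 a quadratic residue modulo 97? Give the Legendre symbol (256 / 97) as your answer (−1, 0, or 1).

1

First reduce: 256 ≡ 62 (mod 97).
Pull out 2: since 97 ≡ 1 (mod 8), (2/97) = +1.
Reciprocity: 31 ≡ 3 and 97 ≡ 1 (mod 4), so (31/97) = +(97/31).
Reduce top mod 31: now compute (4/31).
Pull out 2^2: since 31 ≡ 7 (mod 8), (2/31) = +1, so (2/31)^2 = +1.
Reached (1/31) = 1. Collecting the sign flips along the way, the symbol is +1.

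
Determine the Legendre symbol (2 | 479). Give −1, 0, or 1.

1

Pull out 2: since 479 ≡ 7 (mod 8), (2/479) = +1.
Reached (1/479) = 1. Collecting the sign flips along the way, the symbol is +1.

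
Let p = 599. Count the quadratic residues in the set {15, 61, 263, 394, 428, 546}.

(15/599) = +1 → QR.
(61/599) = -1 → non-residue.
(263/599) = +1 → QR.
(394/599) = -1 → non-residue.
(428/599) = -1 → non-residue.
(546/599) = -1 → non-residue.
Total quadratic residues among the 6: 2.

2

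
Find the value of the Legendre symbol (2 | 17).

Euler's criterion: (2/17) ≡ 2^8 (mod 17).
2^2 ≡ 4 (mod 17)
2^4 ≡ 16 (mod 17)
2^8 ≡ 1 (mod 17)
2^8 = 2^(8) ≡ 1 (mod 17).
Result is 1, so (2/17) = 1.

1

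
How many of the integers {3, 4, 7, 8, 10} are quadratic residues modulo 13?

3

(3/13) = +1 → QR.
(4/13) = +1 → QR.
(7/13) = -1 → non-residue.
(8/13) = -1 → non-residue.
(10/13) = +1 → QR.
Total quadratic residues among the 5: 3.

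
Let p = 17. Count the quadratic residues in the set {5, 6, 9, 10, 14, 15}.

2

(5/17) = -1 → non-residue.
(6/17) = -1 → non-residue.
(9/17) = +1 → QR.
(10/17) = -1 → non-residue.
(14/17) = -1 → non-residue.
(15/17) = +1 → QR.
Total quadratic residues among the 6: 2.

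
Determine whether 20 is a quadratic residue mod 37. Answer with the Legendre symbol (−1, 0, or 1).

Pull out 2^2: since 37 ≡ 5 (mod 8), (2/37) = -1, so (2/37)^2 = +1.
Reciprocity: 5 ≡ 1 and 37 ≡ 1 (mod 4), so (5/37) = +(37/5).
Reduce top mod 5: now compute (2/5).
Pull out 2: since 5 ≡ 5 (mod 8), (2/5) = -1.
Reached (1/5) = 1. Collecting the sign flips along the way, the symbol is -1.

-1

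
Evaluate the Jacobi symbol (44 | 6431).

Pull out 2^2: since 6431 ≡ 7 (mod 8), (2/6431) = +1, so (2/6431)^2 = +1.
Reciprocity: 11 ≡ 3 and 6431 ≡ 3 (mod 4), so (11/6431) = −(6431/11).
Reduce top mod 11: now compute (7/11).
Reciprocity: 7 ≡ 3 and 11 ≡ 3 (mod 4), so (7/11) = −(11/7).
Reduce top mod 7: now compute (4/7).
Pull out 2^2: since 7 ≡ 7 (mod 8), (2/7) = +1, so (2/7)^2 = +1.
Reached (1/7) = 1. Collecting the sign flips along the way, the symbol is +1.

1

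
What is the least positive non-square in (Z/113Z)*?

3

(2/113) = +1, so 2 is a residue.
(3/113) = −1, so 3 is the smallest positive non-residue mod 113.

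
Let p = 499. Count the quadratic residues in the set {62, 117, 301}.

0

(62/499) = -1 → non-residue.
(117/499) = -1 → non-residue.
(301/499) = -1 → non-residue.
Total quadratic residues among the 3: 0.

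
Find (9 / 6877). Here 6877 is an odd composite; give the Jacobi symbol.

Reciprocity: 9 ≡ 1 and 6877 ≡ 1 (mod 4), so (9/6877) = +(6877/9).
Reduce top mod 9: now compute (1/9).
Reached (1/9) = 1. Collecting the sign flips along the way, the symbol is +1.

1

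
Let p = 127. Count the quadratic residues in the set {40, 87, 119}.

(40/127) = -1 → non-residue.
(87/127) = +1 → QR.
(119/127) = -1 → non-residue.
Total quadratic residues among the 3: 1.

1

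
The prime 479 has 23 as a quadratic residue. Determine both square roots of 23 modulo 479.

Since 479 ≡ 3 (mod 4), a square root of 23 is 23^((479+1)/4) = 23^120 mod 479.
Repeated squaring: 23^2≡50, 23^4≡105, 23^8≡8, 23^16≡64, 23^32≡264, 23^64≡241 (mod 479).
23^120 = 23^(64+32+16+8) ≡ 135 (mod 479).
Check: 135² = 18225 ≡ 23 (mod 479). The two roots are 135 and 344.

135, 344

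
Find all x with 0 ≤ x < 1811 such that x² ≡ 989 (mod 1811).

Since 1811 ≡ 3 (mod 4), a square root of 989 is 989^((1811+1)/4) = 989^453 mod 1811.
Repeated squaring: 989^2≡181, 989^4≡163, 989^8≡1215, 989^16≡260, 989^32≡593, 989^64≡315, 989^128≡1431, 989^256≡1331 (mod 1811).
989^453 = 989^(256+128+64+4+1) ≡ 559 (mod 1811).
Check: 559² = 312481 ≡ 989 (mod 1811). The two roots are 559 and 1252.

559, 1252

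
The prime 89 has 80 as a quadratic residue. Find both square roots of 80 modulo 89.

13, 76

89 ≡ 1 (mod 4), so we find a root by search.
Trying successive values, 13² = 169 ≡ 80 (mod 89). The other root is 89 − 13 = 76.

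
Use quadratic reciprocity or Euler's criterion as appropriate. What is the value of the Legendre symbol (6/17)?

Euler's criterion: (6/17) ≡ 6^8 (mod 17).
6^2 ≡ 2 (mod 17)
6^4 ≡ 4 (mod 17)
6^8 ≡ 16 (mod 17)
6^8 = 6^(8) ≡ 16 (mod 17).
Result is 16 ≡ −1, so (6/17) = −1.

-1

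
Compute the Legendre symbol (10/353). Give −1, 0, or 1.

Euler's criterion: (10/353) ≡ 10^176 (mod 353).
10^2 ≡ 100 (mod 353)
10^4 ≡ 116 (mod 353)
10^8 ≡ 42 (mod 353)
10^16 ≡ 352 (mod 353)
10^32 ≡ 1 (mod 353)
10^64 ≡ 1 (mod 353)
10^128 ≡ 1 (mod 353)
10^176 = 10^(128+32+16) ≡ 352 (mod 353).
Result is 352 ≡ −1, so (10/353) = −1.

-1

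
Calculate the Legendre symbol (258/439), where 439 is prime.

Pull out 2: since 439 ≡ 7 (mod 8), (2/439) = +1.
Reciprocity: 129 ≡ 1 and 439 ≡ 3 (mod 4), so (129/439) = +(439/129).
Reduce top mod 129: now compute (52/129).
Pull out 2^2: since 129 ≡ 1 (mod 8), (2/129) = +1, so (2/129)^2 = +1.
Reciprocity: 13 ≡ 1 and 129 ≡ 1 (mod 4), so (13/129) = +(129/13).
Reduce top mod 13: now compute (12/13).
Pull out 2^2: since 13 ≡ 5 (mod 8), (2/13) = -1, so (2/13)^2 = +1.
Reciprocity: 3 ≡ 3 and 13 ≡ 1 (mod 4), so (3/13) = +(13/3).
Reduce top mod 3: now compute (1/3).
Reached (1/3) = 1. Collecting the sign flips along the way, the symbol is +1.

1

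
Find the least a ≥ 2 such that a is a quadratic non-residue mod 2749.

2

(2/2749) = −1, so 2 is the smallest positive non-residue mod 2749.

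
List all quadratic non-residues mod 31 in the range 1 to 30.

3, 6, 11, 12, 13, 15, 17, 21, 22, 23, 24, 26, 27, 29, 30

Square k = 1,…,15 (k and 31−k give the same square):
1²=1, 2²=4, 3²=9, 4²=16, 5²=25, 6²≡5, 7²≡18, 8²≡2, 9²≡19, 10²≡7, 11²≡28, 12²≡20, 13²≡14, 14²≡10, 15²≡8 (mod 31).
The residues are {1, 2, 4, 5, 7, 8, 9, 10, 14, 16, 18, 19, 20, 25, 28}; the non-residues are the remaining 15 nonzero classes.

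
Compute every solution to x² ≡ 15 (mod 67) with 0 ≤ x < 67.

22, 45

Since 67 ≡ 3 (mod 4), a square root of 15 is 15^((67+1)/4) = 15^17 mod 67.
Repeated squaring: 15^2≡24, 15^4≡40, 15^8≡59, 15^16≡64 (mod 67).
15^17 = 15^(16+1) ≡ 22 (mod 67).
Check: 22² = 484 ≡ 15 (mod 67). The two roots are 22 and 45.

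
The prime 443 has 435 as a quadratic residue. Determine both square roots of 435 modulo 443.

Since 443 ≡ 3 (mod 4), a square root of 435 is 435^((443+1)/4) = 435^111 mod 443.
Repeated squaring: 435^2≡64, 435^4≡109, 435^8≡363, 435^16≡198, 435^32≡220, 435^64≡113 (mod 443).
435^111 = 435^(64+32+8+4+2+1) ≡ 42 (mod 443).
Check: 42² = 1764 ≡ 435 (mod 443). The two roots are 42 and 401.

42, 401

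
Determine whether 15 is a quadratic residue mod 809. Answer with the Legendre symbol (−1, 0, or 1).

-1

Euler's criterion: (15/809) ≡ 15^404 (mod 809).
15^2 ≡ 225 (mod 809)
15^4 ≡ 467 (mod 809)
15^8 ≡ 468 (mod 809)
15^16 ≡ 594 (mod 809)
15^32 ≡ 112 (mod 809)
15^64 ≡ 409 (mod 809)
15^128 ≡ 627 (mod 809)
15^256 ≡ 764 (mod 809)
15^404 = 15^(256+128+16+4) ≡ 808 (mod 809).
Result is 808 ≡ −1, so (15/809) = −1.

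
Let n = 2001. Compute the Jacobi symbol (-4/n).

1

First reduce: -4 ≡ 1997 (mod 2001).
Reciprocity: 1997 ≡ 1 and 2001 ≡ 1 (mod 4), so (1997/2001) = +(2001/1997).
Reduce top mod 1997: now compute (4/1997).
Pull out 2^2: since 1997 ≡ 5 (mod 8), (2/1997) = -1, so (2/1997)^2 = +1.
Reached (1/1997) = 1. Collecting the sign flips along the way, the symbol is +1.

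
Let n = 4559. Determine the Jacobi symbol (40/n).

1

Pull out 2^3: since 4559 ≡ 7 (mod 8), (2/4559) = +1, so (2/4559)^3 = +1.
Reciprocity: 5 ≡ 1 and 4559 ≡ 3 (mod 4), so (5/4559) = +(4559/5).
Reduce top mod 5: now compute (4/5).
Pull out 2^2: since 5 ≡ 5 (mod 8), (2/5) = -1, so (2/5)^2 = +1.
Reached (1/5) = 1. Collecting the sign flips along the way, the symbol is +1.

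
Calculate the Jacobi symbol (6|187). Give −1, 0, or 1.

1

Pull out 2: since 187 ≡ 3 (mod 8), (2/187) = -1.
Reciprocity: 3 ≡ 3 and 187 ≡ 3 (mod 4), so (3/187) = −(187/3).
Reduce top mod 3: now compute (1/3).
Reached (1/3) = 1. Collecting the sign flips along the way, the symbol is +1.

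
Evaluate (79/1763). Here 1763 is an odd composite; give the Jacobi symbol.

-1

Reciprocity: 79 ≡ 3 and 1763 ≡ 3 (mod 4), so (79/1763) = −(1763/79).
Reduce top mod 79: now compute (25/79).
Reciprocity: 25 ≡ 1 and 79 ≡ 3 (mod 4), so (25/79) = +(79/25).
Reduce top mod 25: now compute (4/25).
Pull out 2^2: since 25 ≡ 1 (mod 8), (2/25) = +1, so (2/25)^2 = +1.
Reached (1/25) = 1. Collecting the sign flips along the way, the symbol is -1.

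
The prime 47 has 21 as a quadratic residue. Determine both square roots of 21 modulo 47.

Since 47 ≡ 3 (mod 4), a square root of 21 is 21^((47+1)/4) = 21^12 mod 47.
Repeated squaring: 21^2≡18, 21^4≡42, 21^8≡25 (mod 47).
21^12 = 21^(8+4) ≡ 16 (mod 47).
Check: 16² = 256 ≡ 21 (mod 47). The two roots are 16 and 31.

16, 31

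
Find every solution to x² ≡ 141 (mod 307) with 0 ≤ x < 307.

37, 270

Since 307 ≡ 3 (mod 4), a square root of 141 is 141^((307+1)/4) = 141^77 mod 307.
Repeated squaring: 141^2≡233, 141^4≡257, 141^8≡44, 141^16≡94, 141^32≡240, 141^64≡191 (mod 307).
141^77 = 141^(64+8+4+1) ≡ 37 (mod 307).
Check: 37² = 1369 ≡ 141 (mod 307). The two roots are 37 and 270.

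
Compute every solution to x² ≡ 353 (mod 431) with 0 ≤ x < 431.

28, 403

Since 431 ≡ 3 (mod 4), a square root of 353 is 353^((431+1)/4) = 353^108 mod 431.
Repeated squaring: 353^2≡50, 353^4≡345, 353^8≡69, 353^16≡20, 353^32≡400, 353^64≡99 (mod 431).
353^108 = 353^(64+32+8+4) ≡ 403 (mod 431).
Check: 403² = 162409 ≡ 353 (mod 431). The two roots are 28 and 403.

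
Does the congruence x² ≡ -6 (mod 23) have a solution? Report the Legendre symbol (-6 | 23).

-1

First reduce: -6 ≡ 17 (mod 23).
Reciprocity: 17 ≡ 1 and 23 ≡ 3 (mod 4), so (17/23) = +(23/17).
Reduce top mod 17: now compute (6/17).
Pull out 2: since 17 ≡ 1 (mod 8), (2/17) = +1.
Reciprocity: 3 ≡ 3 and 17 ≡ 1 (mod 4), so (3/17) = +(17/3).
Reduce top mod 3: now compute (2/3).
Pull out 2: since 3 ≡ 3 (mod 8), (2/3) = -1.
Reached (1/3) = 1. Collecting the sign flips along the way, the symbol is -1.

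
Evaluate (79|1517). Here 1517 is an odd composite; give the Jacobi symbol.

Reciprocity: 79 ≡ 3 and 1517 ≡ 1 (mod 4), so (79/1517) = +(1517/79).
Reduce top mod 79: now compute (16/79).
Pull out 2^4: since 79 ≡ 7 (mod 8), (2/79) = +1, so (2/79)^4 = +1.
Reached (1/79) = 1. Collecting the sign flips along the way, the symbol is +1.

1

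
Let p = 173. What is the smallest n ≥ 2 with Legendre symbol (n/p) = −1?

(2/173) = −1, so 2 is the smallest positive non-residue mod 173.

2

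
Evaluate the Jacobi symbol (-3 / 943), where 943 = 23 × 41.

First reduce: -3 ≡ 940 (mod 943).
Pull out 2^2: since 943 ≡ 7 (mod 8), (2/943) = +1, so (2/943)^2 = +1.
Reciprocity: 235 ≡ 3 and 943 ≡ 3 (mod 4), so (235/943) = −(943/235).
Reduce top mod 235: now compute (3/235).
Reciprocity: 3 ≡ 3 and 235 ≡ 3 (mod 4), so (3/235) = −(235/3).
Reduce top mod 3: now compute (1/3).
Reached (1/3) = 1. Collecting the sign flips along the way, the symbol is +1.

1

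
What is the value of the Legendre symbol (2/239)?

Pull out 2: since 239 ≡ 7 (mod 8), (2/239) = +1.
Reached (1/239) = 1. Collecting the sign flips along the way, the symbol is +1.

1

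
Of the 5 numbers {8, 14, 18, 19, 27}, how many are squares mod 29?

(8/29) = -1 → non-residue.
(14/29) = -1 → non-residue.
(18/29) = -1 → non-residue.
(19/29) = -1 → non-residue.
(27/29) = -1 → non-residue.
Total quadratic residues among the 5: 0.

0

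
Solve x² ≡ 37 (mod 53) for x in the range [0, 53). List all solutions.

53 ≡ 1 (mod 4), so we find a root by search.
Trying successive values, 14² = 196 ≡ 37 (mod 53). The other root is 53 − 14 = 39.

14, 39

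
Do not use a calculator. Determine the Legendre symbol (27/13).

1

First reduce: 27 ≡ 1 (mod 13).
Reached (1/13) = 1. Collecting the sign flips along the way, the symbol is +1.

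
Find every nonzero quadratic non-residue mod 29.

Square k = 1,…,14 (k and 29−k give the same square):
1²=1, 2²=4, 3²=9, 4²=16, 5²=25, 6²≡7, 7²≡20, 8²≡6, 9²≡23, 10²≡13, 11²≡5, 12²≡28, 13²≡24, 14²≡22 (mod 29).
The residues are {1, 4, 5, 6, 7, 9, 13, 16, 20, 22, 23, 24, 25, 28}; the non-residues are the remaining 14 nonzero classes.

2, 3, 8, 10, 11, 12, 14, 15, 17, 18, 19, 21, 26, 27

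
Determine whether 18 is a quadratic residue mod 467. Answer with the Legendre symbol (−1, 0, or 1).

Pull out 2: since 467 ≡ 3 (mod 8), (2/467) = -1.
Reciprocity: 9 ≡ 1 and 467 ≡ 3 (mod 4), so (9/467) = +(467/9).
Reduce top mod 9: now compute (8/9).
Pull out 2^3: since 9 ≡ 1 (mod 8), (2/9) = +1, so (2/9)^3 = +1.
Reached (1/9) = 1. Collecting the sign flips along the way, the symbol is -1.

-1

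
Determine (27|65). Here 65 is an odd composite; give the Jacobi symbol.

Reciprocity: 27 ≡ 3 and 65 ≡ 1 (mod 4), so (27/65) = +(65/27).
Reduce top mod 27: now compute (11/27).
Reciprocity: 11 ≡ 3 and 27 ≡ 3 (mod 4), so (11/27) = −(27/11).
Reduce top mod 11: now compute (5/11).
Reciprocity: 5 ≡ 1 and 11 ≡ 3 (mod 4), so (5/11) = +(11/5).
Reduce top mod 5: now compute (1/5).
Reached (1/5) = 1. Collecting the sign flips along the way, the symbol is -1.

-1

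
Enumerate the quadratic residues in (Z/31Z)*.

Square k = 1,…,15 (k and 31−k give the same square):
1²=1, 2²=4, 3²=9, 4²=16, 5²=25, 6²≡5, 7²≡18, 8²≡2, 9²≡19, 10²≡7, 11²≡28, 12²≡20, 13²≡14, 14²≡10, 15²≡8 (mod 31).
So the quadratic residues mod 31 are {1, 2, 4, 5, 7, 8, 9, 10, 14, 16, 18, 19, 20, 25, 28}.

1 2 4 5 7 8 9 10 14 16 18 19 20 25 28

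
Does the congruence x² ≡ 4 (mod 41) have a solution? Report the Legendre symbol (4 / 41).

Euler's criterion: (4/41) ≡ 4^20 (mod 41).
4^2 ≡ 16 (mod 41)
4^4 ≡ 10 (mod 41)
4^8 ≡ 18 (mod 41)
4^16 ≡ 37 (mod 41)
4^20 = 4^(16+4) ≡ 1 (mod 41).
Result is 1, so (4/41) = 1.

1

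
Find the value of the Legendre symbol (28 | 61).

Pull out 2^2: since 61 ≡ 5 (mod 8), (2/61) = -1, so (2/61)^2 = +1.
Reciprocity: 7 ≡ 3 and 61 ≡ 1 (mod 4), so (7/61) = +(61/7).
Reduce top mod 7: now compute (5/7).
Reciprocity: 5 ≡ 1 and 7 ≡ 3 (mod 4), so (5/7) = +(7/5).
Reduce top mod 5: now compute (2/5).
Pull out 2: since 5 ≡ 5 (mod 8), (2/5) = -1.
Reached (1/5) = 1. Collecting the sign flips along the way, the symbol is -1.

-1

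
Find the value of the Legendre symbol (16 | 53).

1

Euler's criterion: (16/53) ≡ 16^26 (mod 53).
16^2 ≡ 44 (mod 53)
16^4 ≡ 28 (mod 53)
16^8 ≡ 42 (mod 53)
16^16 ≡ 15 (mod 53)
16^26 = 16^(16+8+2) ≡ 1 (mod 53).
Result is 1, so (16/53) = 1.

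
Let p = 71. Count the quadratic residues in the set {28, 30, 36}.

(28/71) = -1 → non-residue.
(30/71) = +1 → QR.
(36/71) = +1 → QR.
Total quadratic residues among the 3: 2.

2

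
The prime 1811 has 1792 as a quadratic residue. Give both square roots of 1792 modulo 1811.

85, 1726

Since 1811 ≡ 3 (mod 4), a square root of 1792 is 1792^((1811+1)/4) = 1792^453 mod 1811.
Repeated squaring: 1792^2≡361, 1792^4≡1740, 1792^8≡1419, 1792^16≡1540, 1792^32≡1001, 1792^64≡518, 1792^128≡296, 1792^256≡688 (mod 1811).
1792^453 = 1792^(256+128+64+4+1) ≡ 85 (mod 1811).
Check: 85² = 7225 ≡ 1792 (mod 1811). The two roots are 85 and 1726.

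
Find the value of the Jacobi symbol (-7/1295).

First reduce: -7 ≡ 1288 (mod 1295).
Pull out 2^3: since 1295 ≡ 7 (mod 8), (2/1295) = +1, so (2/1295)^3 = +1.
Reciprocity: 161 ≡ 1 and 1295 ≡ 3 (mod 4), so (161/1295) = +(1295/161).
Reduce top mod 161: now compute (7/161).
Reciprocity: 7 ≡ 3 and 161 ≡ 1 (mod 4), so (7/161) = +(161/7).
Reduce top mod 7: now compute (0/7).
Top reduces to 0: gcd > 1, so the symbol is 0.

0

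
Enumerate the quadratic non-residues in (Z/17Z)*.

Square k = 1,…,8 (k and 17−k give the same square):
1²=1, 2²=4, 3²=9, 4²=16, 5²≡8, 6²≡2, 7²≡15, 8²≡13 (mod 17).
The residues are {1, 2, 4, 8, 9, 13, 15, 16}; the non-residues are the remaining 8 nonzero classes.

3, 5, 6, 7, 10, 11, 12, 14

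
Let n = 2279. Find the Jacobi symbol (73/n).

Reciprocity: 73 ≡ 1 and 2279 ≡ 3 (mod 4), so (73/2279) = +(2279/73).
Reduce top mod 73: now compute (16/73).
Pull out 2^4: since 73 ≡ 1 (mod 8), (2/73) = +1, so (2/73)^4 = +1.
Reached (1/73) = 1. Collecting the sign flips along the way, the symbol is +1.

1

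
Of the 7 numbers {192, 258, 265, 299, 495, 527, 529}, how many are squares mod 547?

2

(192/547) = -1 → non-residue.
(258/547) = -1 → non-residue.
(265/547) = -1 → non-residue.
(299/547) = -1 → non-residue.
(495/547) = -1 → non-residue.
(527/547) = +1 → QR.
(529/547) = +1 → QR.
Total quadratic residues among the 7: 2.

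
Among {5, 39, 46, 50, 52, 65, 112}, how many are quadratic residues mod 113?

3

(5/113) = -1 → non-residue.
(39/113) = -1 → non-residue.
(46/113) = -1 → non-residue.
(50/113) = +1 → QR.
(52/113) = +1 → QR.
(65/113) = -1 → non-residue.
(112/113) = +1 → QR.
Total quadratic residues among the 7: 3.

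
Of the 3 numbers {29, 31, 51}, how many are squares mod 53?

(29/53) = +1 → QR.
(31/53) = -1 → non-residue.
(51/53) = -1 → non-residue.
Total quadratic residues among the 3: 1.

1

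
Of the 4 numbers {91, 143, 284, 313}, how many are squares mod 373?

2

(91/373) = +1 → QR.
(143/373) = -1 → non-residue.
(284/373) = +1 → QR.
(313/373) = -1 → non-residue.
Total quadratic residues among the 4: 2.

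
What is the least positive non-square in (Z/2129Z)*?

(2/2129) = +1, so 2 is a residue.
(3/2129) = −1, so 3 is the smallest positive non-residue mod 2129.

3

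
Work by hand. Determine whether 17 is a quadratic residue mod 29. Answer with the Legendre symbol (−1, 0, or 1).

Reciprocity: 17 ≡ 1 and 29 ≡ 1 (mod 4), so (17/29) = +(29/17).
Reduce top mod 17: now compute (12/17).
Pull out 2^2: since 17 ≡ 1 (mod 8), (2/17) = +1, so (2/17)^2 = +1.
Reciprocity: 3 ≡ 3 and 17 ≡ 1 (mod 4), so (3/17) = +(17/3).
Reduce top mod 3: now compute (2/3).
Pull out 2: since 3 ≡ 3 (mod 8), (2/3) = -1.
Reached (1/3) = 1. Collecting the sign flips along the way, the symbol is -1.

-1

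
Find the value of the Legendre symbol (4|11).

Euler's criterion: (4/11) ≡ 4^5 (mod 11).
4^2 ≡ 5 (mod 11)
4^4 ≡ 3 (mod 11)
4^5 = 4^(4+1) ≡ 1 (mod 11).
Result is 1, so (4/11) = 1.

1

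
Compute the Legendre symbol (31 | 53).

Reciprocity: 31 ≡ 3 and 53 ≡ 1 (mod 4), so (31/53) = +(53/31).
Reduce top mod 31: now compute (22/31).
Pull out 2: since 31 ≡ 7 (mod 8), (2/31) = +1.
Reciprocity: 11 ≡ 3 and 31 ≡ 3 (mod 4), so (11/31) = −(31/11).
Reduce top mod 11: now compute (9/11).
Reciprocity: 9 ≡ 1 and 11 ≡ 3 (mod 4), so (9/11) = +(11/9).
Reduce top mod 9: now compute (2/9).
Pull out 2: since 9 ≡ 1 (mod 8), (2/9) = +1.
Reached (1/9) = 1. Collecting the sign flips along the way, the symbol is -1.

-1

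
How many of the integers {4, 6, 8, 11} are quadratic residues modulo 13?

1

(4/13) = +1 → QR.
(6/13) = -1 → non-residue.
(8/13) = -1 → non-residue.
(11/13) = -1 → non-residue.
Total quadratic residues among the 4: 1.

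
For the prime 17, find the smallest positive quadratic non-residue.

3

(2/17) = +1, so 2 is a residue.
(3/17) = −1, so 3 is the smallest positive non-residue mod 17.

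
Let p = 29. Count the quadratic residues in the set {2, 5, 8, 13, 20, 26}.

3

(2/29) = -1 → non-residue.
(5/29) = +1 → QR.
(8/29) = -1 → non-residue.
(13/29) = +1 → QR.
(20/29) = +1 → QR.
(26/29) = -1 → non-residue.
Total quadratic residues among the 6: 3.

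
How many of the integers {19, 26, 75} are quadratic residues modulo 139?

(19/139) = -1 → non-residue.
(26/139) = -1 → non-residue.
(75/139) = -1 → non-residue.
Total quadratic residues among the 3: 0.

0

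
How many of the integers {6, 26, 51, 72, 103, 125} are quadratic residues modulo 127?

3

(6/127) = -1 → non-residue.
(26/127) = +1 → QR.
(51/127) = -1 → non-residue.
(72/127) = +1 → QR.
(103/127) = +1 → QR.
(125/127) = -1 → non-residue.
Total quadratic residues among the 6: 3.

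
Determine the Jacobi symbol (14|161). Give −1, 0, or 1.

0

Pull out 2: since 161 ≡ 1 (mod 8), (2/161) = +1.
Reciprocity: 7 ≡ 3 and 161 ≡ 1 (mod 4), so (7/161) = +(161/7).
Reduce top mod 7: now compute (0/7).
Top reduces to 0: gcd > 1, so the symbol is 0.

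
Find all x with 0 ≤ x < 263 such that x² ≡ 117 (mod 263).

Since 263 ≡ 3 (mod 4), a square root of 117 is 117^((263+1)/4) = 117^66 mod 263.
Repeated squaring: 117^2≡13, 117^4≡169, 117^8≡157, 117^16≡190, 117^32≡69, 117^64≡27 (mod 263).
117^66 = 117^(64+2) ≡ 88 (mod 263).
Check: 88² = 7744 ≡ 117 (mod 263). The two roots are 88 and 175.

88, 175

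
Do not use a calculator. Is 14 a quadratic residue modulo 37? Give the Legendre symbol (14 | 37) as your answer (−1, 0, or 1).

-1

Pull out 2: since 37 ≡ 5 (mod 8), (2/37) = -1.
Reciprocity: 7 ≡ 3 and 37 ≡ 1 (mod 4), so (7/37) = +(37/7).
Reduce top mod 7: now compute (2/7).
Pull out 2: since 7 ≡ 7 (mod 8), (2/7) = +1.
Reached (1/7) = 1. Collecting the sign flips along the way, the symbol is -1.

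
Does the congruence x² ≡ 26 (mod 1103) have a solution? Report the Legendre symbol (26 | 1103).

Pull out 2: since 1103 ≡ 7 (mod 8), (2/1103) = +1.
Reciprocity: 13 ≡ 1 and 1103 ≡ 3 (mod 4), so (13/1103) = +(1103/13).
Reduce top mod 13: now compute (11/13).
Reciprocity: 11 ≡ 3 and 13 ≡ 1 (mod 4), so (11/13) = +(13/11).
Reduce top mod 11: now compute (2/11).
Pull out 2: since 11 ≡ 3 (mod 8), (2/11) = -1.
Reached (1/11) = 1. Collecting the sign flips along the way, the symbol is -1.

-1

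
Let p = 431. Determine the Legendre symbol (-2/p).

-1

First reduce: -2 ≡ 429 (mod 431).
Reciprocity: 429 ≡ 1 and 431 ≡ 3 (mod 4), so (429/431) = +(431/429).
Reduce top mod 429: now compute (2/429).
Pull out 2: since 429 ≡ 5 (mod 8), (2/429) = -1.
Reached (1/429) = 1. Collecting the sign flips along the way, the symbol is -1.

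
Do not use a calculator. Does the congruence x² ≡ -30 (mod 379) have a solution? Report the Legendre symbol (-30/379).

-1

Euler's criterion: (-30/379) ≡ 349^189 (mod 379).
349^2 ≡ 142 (mod 379)
349^4 ≡ 77 (mod 379)
349^8 ≡ 244 (mod 379)
349^16 ≡ 33 (mod 379)
349^32 ≡ 331 (mod 379)
349^64 ≡ 30 (mod 379)
349^128 ≡ 142 (mod 379)
349^189 = 349^(128+32+16+8+4+1) ≡ 378 (mod 379).
Result is 378 ≡ −1, so (-30/379) = −1.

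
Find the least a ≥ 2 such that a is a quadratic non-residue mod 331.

(2/331) = −1, so 2 is the smallest positive non-residue mod 331.

2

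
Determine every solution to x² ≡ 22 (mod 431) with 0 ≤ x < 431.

75, 356

Since 431 ≡ 3 (mod 4), a square root of 22 is 22^((431+1)/4) = 22^108 mod 431.
Repeated squaring: 22^2≡53, 22^4≡223, 22^8≡164, 22^16≡174, 22^32≡106, 22^64≡30 (mod 431).
22^108 = 22^(64+32+8+4) ≡ 75 (mod 431).
Check: 75² = 5625 ≡ 22 (mod 431). The two roots are 75 and 356.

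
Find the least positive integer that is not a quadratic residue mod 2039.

7

(2/2039) = +1, so 2 is a residue.
(3/2039) = +1, so 3 is a residue.
(4/2039) = +1, so 4 is a residue.
(5/2039) = +1, so 5 is a residue.
(6/2039) = +1, so 6 is a residue.
(7/2039) = −1, so 7 is the smallest positive non-residue mod 2039.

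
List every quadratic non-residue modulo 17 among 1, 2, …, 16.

3 5 6 7 10 11 12 14

Square k = 1,…,8 (k and 17−k give the same square):
1²=1, 2²=4, 3²=9, 4²=16, 5²≡8, 6²≡2, 7²≡15, 8²≡13 (mod 17).
The residues are {1, 2, 4, 8, 9, 13, 15, 16}; the non-residues are the remaining 8 nonzero classes.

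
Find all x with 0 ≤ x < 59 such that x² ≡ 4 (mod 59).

Since 59 ≡ 3 (mod 4), a square root of 4 is 4^((59+1)/4) = 4^15 mod 59.
Repeated squaring: 4^2≡16, 4^4≡20, 4^8≡46 (mod 59).
4^15 = 4^(8+4+2+1) ≡ 57 (mod 59).
Check: 57² = 3249 ≡ 4 (mod 59). The two roots are 2 and 57.

2, 57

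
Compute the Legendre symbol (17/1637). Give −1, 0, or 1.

Reciprocity: 17 ≡ 1 and 1637 ≡ 1 (mod 4), so (17/1637) = +(1637/17).
Reduce top mod 17: now compute (5/17).
Reciprocity: 5 ≡ 1 and 17 ≡ 1 (mod 4), so (5/17) = +(17/5).
Reduce top mod 5: now compute (2/5).
Pull out 2: since 5 ≡ 5 (mod 8), (2/5) = -1.
Reached (1/5) = 1. Collecting the sign flips along the way, the symbol is -1.

-1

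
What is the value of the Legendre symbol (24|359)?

1

Euler's criterion: (24/359) ≡ 24^179 (mod 359).
24^2 ≡ 217 (mod 359)
24^4 ≡ 60 (mod 359)
24^8 ≡ 10 (mod 359)
24^16 ≡ 100 (mod 359)
24^32 ≡ 307 (mod 359)
24^64 ≡ 191 (mod 359)
24^128 ≡ 222 (mod 359)
24^179 = 24^(128+32+16+2+1) ≡ 1 (mod 359).
Result is 1, so (24/359) = 1.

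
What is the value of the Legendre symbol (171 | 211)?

Reciprocity: 171 ≡ 3 and 211 ≡ 3 (mod 4), so (171/211) = −(211/171).
Reduce top mod 171: now compute (40/171).
Pull out 2^3: since 171 ≡ 3 (mod 8), (2/171) = -1, so (2/171)^3 = -1.
Reciprocity: 5 ≡ 1 and 171 ≡ 3 (mod 4), so (5/171) = +(171/5).
Reduce top mod 5: now compute (1/5).
Reached (1/5) = 1. Collecting the sign flips along the way, the symbol is +1.

1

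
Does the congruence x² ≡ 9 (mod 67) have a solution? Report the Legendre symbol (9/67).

1

Euler's criterion: (9/67) ≡ 9^33 (mod 67).
9^2 ≡ 14 (mod 67)
9^4 ≡ 62 (mod 67)
9^8 ≡ 25 (mod 67)
9^16 ≡ 22 (mod 67)
9^32 ≡ 15 (mod 67)
9^33 = 9^(32+1) ≡ 1 (mod 67).
Result is 1, so (9/67) = 1.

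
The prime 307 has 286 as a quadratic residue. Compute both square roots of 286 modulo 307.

Since 307 ≡ 3 (mod 4), a square root of 286 is 286^((307+1)/4) = 286^77 mod 307.
Repeated squaring: 286^2≡134, 286^4≡150, 286^8≡89, 286^16≡246, 286^32≡37, 286^64≡141 (mod 307).
286^77 = 286^(64+8+4+1) ≡ 277 (mod 307).
Check: 277² = 76729 ≡ 286 (mod 307). The two roots are 30 and 277.

30, 277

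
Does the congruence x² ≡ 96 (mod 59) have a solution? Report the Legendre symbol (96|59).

-1

First reduce: 96 ≡ 37 (mod 59).
Reciprocity: 37 ≡ 1 and 59 ≡ 3 (mod 4), so (37/59) = +(59/37).
Reduce top mod 37: now compute (22/37).
Pull out 2: since 37 ≡ 5 (mod 8), (2/37) = -1.
Reciprocity: 11 ≡ 3 and 37 ≡ 1 (mod 4), so (11/37) = +(37/11).
Reduce top mod 11: now compute (4/11).
Pull out 2^2: since 11 ≡ 3 (mod 8), (2/11) = -1, so (2/11)^2 = +1.
Reached (1/11) = 1. Collecting the sign flips along the way, the symbol is -1.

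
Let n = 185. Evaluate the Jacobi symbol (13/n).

1

Reciprocity: 13 ≡ 1 and 185 ≡ 1 (mod 4), so (13/185) = +(185/13).
Reduce top mod 13: now compute (3/13).
Reciprocity: 3 ≡ 3 and 13 ≡ 1 (mod 4), so (3/13) = +(13/3).
Reduce top mod 3: now compute (1/3).
Reached (1/3) = 1. Collecting the sign flips along the way, the symbol is +1.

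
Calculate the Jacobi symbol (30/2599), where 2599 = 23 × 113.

-1

Pull out 2: since 2599 ≡ 7 (mod 8), (2/2599) = +1.
Reciprocity: 15 ≡ 3 and 2599 ≡ 3 (mod 4), so (15/2599) = −(2599/15).
Reduce top mod 15: now compute (4/15).
Pull out 2^2: since 15 ≡ 7 (mod 8), (2/15) = +1, so (2/15)^2 = +1.
Reached (1/15) = 1. Collecting the sign flips along the way, the symbol is -1.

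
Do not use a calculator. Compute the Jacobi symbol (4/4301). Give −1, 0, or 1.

Pull out 2^2: since 4301 ≡ 5 (mod 8), (2/4301) = -1, so (2/4301)^2 = +1.
Reached (1/4301) = 1. Collecting the sign flips along the way, the symbol is +1.

1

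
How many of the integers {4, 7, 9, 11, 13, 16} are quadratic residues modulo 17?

(4/17) = +1 → QR.
(7/17) = -1 → non-residue.
(9/17) = +1 → QR.
(11/17) = -1 → non-residue.
(13/17) = +1 → QR.
(16/17) = +1 → QR.
Total quadratic residues among the 6: 4.

4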